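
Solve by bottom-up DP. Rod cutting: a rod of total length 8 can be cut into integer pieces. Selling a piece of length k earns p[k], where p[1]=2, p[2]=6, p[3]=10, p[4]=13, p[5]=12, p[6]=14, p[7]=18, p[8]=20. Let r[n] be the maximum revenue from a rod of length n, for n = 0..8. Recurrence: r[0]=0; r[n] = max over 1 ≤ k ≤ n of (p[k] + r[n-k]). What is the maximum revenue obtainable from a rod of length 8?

26

   n    0    1    2    3    4    5    6    7    8
r[n]    0    2    6   10   13   16   20   23   26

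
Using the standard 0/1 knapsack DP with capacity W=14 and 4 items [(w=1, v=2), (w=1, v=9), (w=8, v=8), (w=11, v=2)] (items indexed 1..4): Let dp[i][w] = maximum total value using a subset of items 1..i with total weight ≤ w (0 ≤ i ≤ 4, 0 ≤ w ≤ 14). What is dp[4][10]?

19

i\w   0   1   2   3   4   5   6   7   8   9  10  11  12  13  14
  0   0   0   0   0   0   0   0   0   0   0   0   0   0   0   0
  1   0   2   2   2   2   2   2   2   2   2   2   2   2   2   2
  2   0   9  11  11  11  11  11  11  11  11  11  11  11  11  11
  3   0   9  11  11  11  11  11  11  11  17  19  19  19  19  19
  4   0   9  11  11  11  11  11  11  11  17  19  19  19  19  19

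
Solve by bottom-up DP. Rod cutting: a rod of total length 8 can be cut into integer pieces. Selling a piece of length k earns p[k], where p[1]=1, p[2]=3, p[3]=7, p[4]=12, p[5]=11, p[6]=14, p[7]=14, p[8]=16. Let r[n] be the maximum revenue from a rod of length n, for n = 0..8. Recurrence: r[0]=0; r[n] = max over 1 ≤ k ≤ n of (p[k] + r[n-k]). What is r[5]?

13

   n    0    1    2    3    4    5    6    7    8
r[n]    0    1    3    7   12   13   15   19   24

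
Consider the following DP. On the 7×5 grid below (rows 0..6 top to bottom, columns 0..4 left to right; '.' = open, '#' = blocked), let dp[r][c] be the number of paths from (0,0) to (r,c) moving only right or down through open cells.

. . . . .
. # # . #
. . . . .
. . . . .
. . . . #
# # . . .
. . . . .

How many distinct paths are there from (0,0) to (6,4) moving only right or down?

r\c   0   1   2   3   4
  0   1   1   1   1   1
  1   1   0   0   1   0
  2   1   1   1   2   2
  3   1   2   3   5   7
  4   1   3   6  11   0
  5   0   0   6  17  17
  6   0   0   6  23  40

40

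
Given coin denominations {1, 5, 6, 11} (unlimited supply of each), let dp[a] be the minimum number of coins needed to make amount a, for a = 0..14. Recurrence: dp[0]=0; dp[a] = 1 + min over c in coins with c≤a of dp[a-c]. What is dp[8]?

 a  0  1  2  3  4  5  6  7  8  9 10 11 12 13 14
dp  0  1  2  3  4  1  1  2  3  4  2  1  2  3  4

3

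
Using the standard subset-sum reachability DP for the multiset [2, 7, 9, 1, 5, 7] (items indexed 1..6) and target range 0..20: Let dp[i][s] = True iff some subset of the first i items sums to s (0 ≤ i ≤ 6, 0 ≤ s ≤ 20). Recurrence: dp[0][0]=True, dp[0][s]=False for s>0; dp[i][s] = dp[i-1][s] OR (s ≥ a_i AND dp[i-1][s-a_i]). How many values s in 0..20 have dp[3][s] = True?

7

i\s   0   1   2   3   4   5   6   7   8   9  10  11  12  13  14  15  16  17  18  19  20
  0   T   F   F   F   F   F   F   F   F   F   F   F   F   F   F   F   F   F   F   F   F
  1   T   F   T   F   F   F   F   F   F   F   F   F   F   F   F   F   F   F   F   F   F
  2   T   F   T   F   F   F   F   T   F   T   F   F   F   F   F   F   F   F   F   F   F
  3   T   F   T   F   F   F   F   T   F   T   F   T   F   F   F   F   T   F   T   F   F
  4   T   T   T   T   F   F   F   T   T   T   T   T   T   F   F   F   T   T   T   T   F
  5   T   T   T   T   F   T   T   T   T   T   T   T   T   T   T   T   T   T   T   T   F
  6   T   T   T   T   F   T   T   T   T   T   T   T   T   T   T   T   T   T   T   T   T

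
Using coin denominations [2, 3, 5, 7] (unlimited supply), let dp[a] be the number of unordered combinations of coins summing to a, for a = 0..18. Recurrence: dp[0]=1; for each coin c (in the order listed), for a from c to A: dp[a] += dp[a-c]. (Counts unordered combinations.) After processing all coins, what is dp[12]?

7

after  coin     0     1     2     3     4     5     6     7     8     9    10    11    12    13    14    15    16    17    18
          2     1     0     1     0     1     0     1     0     1     0     1     0     1     0     1     0     1     0     1
          3     1     0     1     1     1     1     2     1     2     2     2     2     3     2     3     3     3     3     4
          5     1     0     1     1     1     2     2     2     3     3     4     4     5     5     6     7     7     8     9
          7     1     0     1     1     1     2     2     3     3     4     5     5     7     7     9    10    11    13    14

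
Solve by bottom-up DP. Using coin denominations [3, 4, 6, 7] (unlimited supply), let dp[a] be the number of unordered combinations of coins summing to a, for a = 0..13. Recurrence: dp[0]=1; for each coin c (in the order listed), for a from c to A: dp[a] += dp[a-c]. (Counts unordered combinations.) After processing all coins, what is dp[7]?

2

after  coin     0     1     2     3     4     5     6     7     8     9    10    11    12    13
          3     1     0     0     1     0     0     1     0     0     1     0     0     1     0
          4     1     0     0     1     1     0     1     1     1     1     1     1     2     1
          6     1     0     0     1     1     0     2     1     1     2     2     1     4     2
          7     1     0     0     1     1     0     2     2     1     2     3     2     4     4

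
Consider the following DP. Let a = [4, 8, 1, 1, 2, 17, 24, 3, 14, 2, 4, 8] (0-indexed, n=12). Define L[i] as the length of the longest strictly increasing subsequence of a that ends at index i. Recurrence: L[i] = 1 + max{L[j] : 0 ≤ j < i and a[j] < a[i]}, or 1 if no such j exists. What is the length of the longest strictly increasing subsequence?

   i    0    1    2    3    4    5    6    7    8    9   10   11
a[i]    4    8    1    1    2   17   24    3   14    2    4    8
L[i]    1    2    1    1    2    3    4    3    4    2    4    5

5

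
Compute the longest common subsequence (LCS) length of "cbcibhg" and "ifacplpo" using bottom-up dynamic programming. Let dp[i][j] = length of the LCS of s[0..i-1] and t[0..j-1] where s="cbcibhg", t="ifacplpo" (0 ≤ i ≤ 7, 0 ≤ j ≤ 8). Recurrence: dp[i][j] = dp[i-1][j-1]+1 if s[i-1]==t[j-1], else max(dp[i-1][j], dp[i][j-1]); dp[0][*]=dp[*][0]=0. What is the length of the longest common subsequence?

   ''  i  f  a  c  p  l  p  o
''  0  0  0  0  0  0  0  0  0
 c  0  0  0  0  1  1  1  1  1
 b  0  0  0  0  1  1  1  1  1
 c  0  0  0  0  1  1  1  1  1
 i  0  1  1  1  1  1  1  1  1
 b  0  1  1  1  1  1  1  1  1
 h  0  1  1  1  1  1  1  1  1
 g  0  1  1  1  1  1  1  1  1

1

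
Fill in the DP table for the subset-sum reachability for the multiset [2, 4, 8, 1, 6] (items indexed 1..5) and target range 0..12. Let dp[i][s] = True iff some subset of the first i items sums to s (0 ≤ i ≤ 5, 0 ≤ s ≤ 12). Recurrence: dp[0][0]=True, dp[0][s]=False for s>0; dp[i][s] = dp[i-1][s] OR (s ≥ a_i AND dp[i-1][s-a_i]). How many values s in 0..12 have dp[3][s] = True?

7

i\s   0   1   2   3   4   5   6   7   8   9  10  11  12
  0   T   F   F   F   F   F   F   F   F   F   F   F   F
  1   T   F   T   F   F   F   F   F   F   F   F   F   F
  2   T   F   T   F   T   F   T   F   F   F   F   F   F
  3   T   F   T   F   T   F   T   F   T   F   T   F   T
  4   T   T   T   T   T   T   T   T   T   T   T   T   T
  5   T   T   T   T   T   T   T   T   T   T   T   T   T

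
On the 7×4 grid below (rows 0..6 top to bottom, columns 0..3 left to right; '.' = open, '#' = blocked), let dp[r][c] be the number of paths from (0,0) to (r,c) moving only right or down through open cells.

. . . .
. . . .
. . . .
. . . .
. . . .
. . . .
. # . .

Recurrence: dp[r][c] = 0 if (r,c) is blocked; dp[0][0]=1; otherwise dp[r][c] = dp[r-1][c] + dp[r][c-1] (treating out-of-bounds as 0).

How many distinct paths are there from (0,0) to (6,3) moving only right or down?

77

r\c   0   1   2   3
  0   1   1   1   1
  1   1   2   3   4
  2   1   3   6  10
  3   1   4  10  20
  4   1   5  15  35
  5   1   6  21  56
  6   1   0  21  77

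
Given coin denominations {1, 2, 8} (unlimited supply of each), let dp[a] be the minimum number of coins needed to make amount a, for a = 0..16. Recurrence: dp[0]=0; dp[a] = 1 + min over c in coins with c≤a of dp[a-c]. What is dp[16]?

2

 a  0  1  2  3  4  5  6  7  8  9 10 11 12 13 14 15 16
dp  0  1  1  2  2  3  3  4  1  2  2  3  3  4  4  5  2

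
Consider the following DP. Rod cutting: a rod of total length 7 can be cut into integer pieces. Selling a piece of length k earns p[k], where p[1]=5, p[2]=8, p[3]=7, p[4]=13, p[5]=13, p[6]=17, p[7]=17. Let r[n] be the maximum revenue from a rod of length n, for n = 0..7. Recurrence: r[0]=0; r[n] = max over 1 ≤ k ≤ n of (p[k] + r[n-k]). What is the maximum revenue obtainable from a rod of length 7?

35

   n    0    1    2    3    4    5    6    7
r[n]    0    5   10   15   20   25   30   35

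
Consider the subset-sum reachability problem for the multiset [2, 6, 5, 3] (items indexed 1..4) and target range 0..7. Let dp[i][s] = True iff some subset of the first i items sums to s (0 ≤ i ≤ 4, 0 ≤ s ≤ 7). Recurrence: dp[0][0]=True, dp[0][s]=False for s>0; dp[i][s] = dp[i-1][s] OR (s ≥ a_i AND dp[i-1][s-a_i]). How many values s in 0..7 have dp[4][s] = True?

i\s   0   1   2   3   4   5   6   7
  0   T   F   F   F   F   F   F   F
  1   T   F   T   F   F   F   F   F
  2   T   F   T   F   F   F   T   F
  3   T   F   T   F   F   T   T   T
  4   T   F   T   T   F   T   T   T

6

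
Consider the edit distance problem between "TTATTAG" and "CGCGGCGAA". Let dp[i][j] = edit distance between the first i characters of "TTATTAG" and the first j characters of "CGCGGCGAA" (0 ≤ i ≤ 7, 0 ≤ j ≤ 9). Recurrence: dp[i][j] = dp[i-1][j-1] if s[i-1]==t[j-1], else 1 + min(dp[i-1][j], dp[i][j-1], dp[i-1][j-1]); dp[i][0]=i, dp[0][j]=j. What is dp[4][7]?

7

   ''  C  G  C  G  G  C  G  A  A
''  0  1  2  3  4  5  6  7  8  9
 T  1  1  2  3  4  5  6  7  8  9
 T  2  2  2  3  4  5  6  7  8  9
 A  3  3  3  3  4  5  6  7  7  8
 T  4  4  4  4  4  5  6  7  8  8
 T  5  5  5  5  5  5  6  7  8  9
 A  6  6  6  6  6  6  6  7  7  8
 G  7  7  6  7  6  6  7  6  7  8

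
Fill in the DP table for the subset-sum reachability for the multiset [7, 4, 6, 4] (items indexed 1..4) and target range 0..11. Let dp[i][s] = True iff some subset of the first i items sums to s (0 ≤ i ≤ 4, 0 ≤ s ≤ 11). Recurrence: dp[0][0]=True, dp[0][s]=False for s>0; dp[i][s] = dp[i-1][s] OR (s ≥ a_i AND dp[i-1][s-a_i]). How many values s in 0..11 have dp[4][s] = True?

7

i\s   0   1   2   3   4   5   6   7   8   9  10  11
  0   T   F   F   F   F   F   F   F   F   F   F   F
  1   T   F   F   F   F   F   F   T   F   F   F   F
  2   T   F   F   F   T   F   F   T   F   F   F   T
  3   T   F   F   F   T   F   T   T   F   F   T   T
  4   T   F   F   F   T   F   T   T   T   F   T   T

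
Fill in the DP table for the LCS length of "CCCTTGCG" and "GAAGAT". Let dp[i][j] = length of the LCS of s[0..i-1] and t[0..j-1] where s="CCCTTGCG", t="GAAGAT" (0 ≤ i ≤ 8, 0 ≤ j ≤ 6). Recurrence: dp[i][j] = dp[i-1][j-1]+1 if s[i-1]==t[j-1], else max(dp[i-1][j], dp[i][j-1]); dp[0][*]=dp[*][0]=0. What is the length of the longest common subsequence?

2

   ''  G  A  A  G  A  T
''  0  0  0  0  0  0  0
 C  0  0  0  0  0  0  0
 C  0  0  0  0  0  0  0
 C  0  0  0  0  0  0  0
 T  0  0  0  0  0  0  1
 T  0  0  0  0  0  0  1
 G  0  1  1  1  1  1  1
 C  0  1  1  1  1  1  1
 G  0  1  1  1  2  2  2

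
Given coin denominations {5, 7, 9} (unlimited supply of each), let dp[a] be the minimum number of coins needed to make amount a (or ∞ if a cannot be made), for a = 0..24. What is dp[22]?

 a  0  1  2  3  4  5  6  7  8  9 10 11 12 13 14 15 16 17 18 19 20 21 22 23 24
dp  0  -  -  -  -  1  -  1  -  1  2  -  2  -  2  3  2  3  2  3  4  3  4  3  4
(- denotes ∞ / unreachable)

4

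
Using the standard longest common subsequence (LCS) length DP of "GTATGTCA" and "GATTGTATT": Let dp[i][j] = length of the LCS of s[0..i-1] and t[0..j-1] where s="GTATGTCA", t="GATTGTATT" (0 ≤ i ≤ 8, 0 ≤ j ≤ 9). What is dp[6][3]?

3

   ''  G  A  T  T  G  T  A  T  T
''  0  0  0  0  0  0  0  0  0  0
 G  0  1  1  1  1  1  1  1  1  1
 T  0  1  1  2  2  2  2  2  2  2
 A  0  1  2  2  2  2  2  3  3  3
 T  0  1  2  3  3  3  3  3  4  4
 G  0  1  2  3  3  4  4  4  4  4
 T  0  1  2  3  4  4  5  5  5  5
 C  0  1  2  3  4  4  5  5  5  5
 A  0  1  2  3  4  4  5  6  6  6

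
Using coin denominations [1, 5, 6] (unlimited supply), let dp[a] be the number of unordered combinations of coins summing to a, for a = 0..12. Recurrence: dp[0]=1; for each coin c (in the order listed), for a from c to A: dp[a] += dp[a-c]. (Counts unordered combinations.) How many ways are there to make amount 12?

6

after  coin     0     1     2     3     4     5     6     7     8     9    10    11    12
          1     1     1     1     1     1     1     1     1     1     1     1     1     1
          5     1     1     1     1     1     2     2     2     2     2     3     3     3
          6     1     1     1     1     1     2     3     3     3     3     4     5     6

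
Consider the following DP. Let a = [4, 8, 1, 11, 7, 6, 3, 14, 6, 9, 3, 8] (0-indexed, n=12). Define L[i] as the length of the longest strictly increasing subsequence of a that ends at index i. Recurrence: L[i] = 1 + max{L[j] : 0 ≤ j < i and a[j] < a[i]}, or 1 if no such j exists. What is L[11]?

   i    0    1    2    3    4    5    6    7    8    9   10   11
a[i]    4    8    1   11    7    6    3   14    6    9    3    8
L[i]    1    2    1    3    2    2    2    4    3    4    2    4

4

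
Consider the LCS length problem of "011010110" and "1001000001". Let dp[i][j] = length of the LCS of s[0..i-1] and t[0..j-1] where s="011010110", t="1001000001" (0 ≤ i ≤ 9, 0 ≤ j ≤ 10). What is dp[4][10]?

3

   ''  1  0  0  1  0  0  0  0  0  1
''  0  0  0  0  0  0  0  0  0  0  0
 0  0  0  1  1  1  1  1  1  1  1  1
 1  0  1  1  1  2  2  2  2  2  2  2
 1  0  1  1  1  2  2  2  2  2  2  3
 0  0  1  2  2  2  3  3  3  3  3  3
 1  0  1  2  2  3  3  3  3  3  3  4
 0  0  1  2  3  3  4  4  4  4  4  4
 1  0  1  2  3  4  4  4  4  4  4  5
 1  0  1  2  3  4  4  4  4  4  4  5
 0  0  1  2  3  4  5  5  5  5  5  5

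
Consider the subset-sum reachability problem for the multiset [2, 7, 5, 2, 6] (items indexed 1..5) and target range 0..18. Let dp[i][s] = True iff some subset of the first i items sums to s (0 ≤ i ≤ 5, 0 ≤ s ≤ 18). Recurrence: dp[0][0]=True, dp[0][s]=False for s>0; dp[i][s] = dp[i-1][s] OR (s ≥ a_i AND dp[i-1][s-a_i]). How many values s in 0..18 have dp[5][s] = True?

17

i\s   0   1   2   3   4   5   6   7   8   9  10  11  12  13  14  15  16  17  18
  0   T   F   F   F   F   F   F   F   F   F   F   F   F   F   F   F   F   F   F
  1   T   F   T   F   F   F   F   F   F   F   F   F   F   F   F   F   F   F   F
  2   T   F   T   F   F   F   F   T   F   T   F   F   F   F   F   F   F   F   F
  3   T   F   T   F   F   T   F   T   F   T   F   F   T   F   T   F   F   F   F
  4   T   F   T   F   T   T   F   T   F   T   F   T   T   F   T   F   T   F   F
  5   T   F   T   F   T   T   T   T   T   T   T   T   T   T   T   T   T   T   T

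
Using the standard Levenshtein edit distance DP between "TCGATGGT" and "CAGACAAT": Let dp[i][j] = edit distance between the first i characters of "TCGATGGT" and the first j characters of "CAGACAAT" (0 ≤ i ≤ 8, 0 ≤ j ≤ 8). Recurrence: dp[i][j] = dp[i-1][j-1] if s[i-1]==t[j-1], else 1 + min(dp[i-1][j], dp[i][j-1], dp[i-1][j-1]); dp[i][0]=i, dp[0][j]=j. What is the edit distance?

5

   ''  C  A  G  A  C  A  A  T
''  0  1  2  3  4  5  6  7  8
 T  1  1  2  3  4  5  6  7  7
 C  2  1  2  3  4  4  5  6  7
 G  3  2  2  2  3  4  5  6  7
 A  4  3  2  3  2  3  4  5  6
 T  5  4  3  3  3  3  4  5  5
 G  6  5  4  3  4  4  4  5  6
 G  7  6  5  4  4  5  5  5  6
 T  8  7  6  5  5  5  6  6  5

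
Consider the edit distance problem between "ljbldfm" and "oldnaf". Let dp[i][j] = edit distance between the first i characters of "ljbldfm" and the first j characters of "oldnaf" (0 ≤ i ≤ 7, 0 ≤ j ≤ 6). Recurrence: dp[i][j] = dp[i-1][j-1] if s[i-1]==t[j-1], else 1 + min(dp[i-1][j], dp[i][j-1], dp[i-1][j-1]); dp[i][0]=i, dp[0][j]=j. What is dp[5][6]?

   ''  o  l  d  n  a  f
''  0  1  2  3  4  5  6
 l  1  1  1  2  3  4  5
 j  2  2  2  2  3  4  5
 b  3  3  3  3  3  4  5
 l  4  4  3  4  4  4  5
 d  5  5  4  3  4  5  5
 f  6  6  5  4  4  5  5
 m  7  7  6  5  5  5  6

5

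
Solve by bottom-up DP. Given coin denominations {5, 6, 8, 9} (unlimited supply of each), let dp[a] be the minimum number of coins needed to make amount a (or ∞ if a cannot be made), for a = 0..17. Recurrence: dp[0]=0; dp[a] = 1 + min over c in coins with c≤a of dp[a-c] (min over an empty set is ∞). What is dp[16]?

2

 a  0  1  2  3  4  5  6  7  8  9 10 11 12 13 14 15 16 17
dp  0  -  -  -  -  1  1  -  1  1  2  2  2  2  2  2  2  2
(- denotes ∞ / unreachable)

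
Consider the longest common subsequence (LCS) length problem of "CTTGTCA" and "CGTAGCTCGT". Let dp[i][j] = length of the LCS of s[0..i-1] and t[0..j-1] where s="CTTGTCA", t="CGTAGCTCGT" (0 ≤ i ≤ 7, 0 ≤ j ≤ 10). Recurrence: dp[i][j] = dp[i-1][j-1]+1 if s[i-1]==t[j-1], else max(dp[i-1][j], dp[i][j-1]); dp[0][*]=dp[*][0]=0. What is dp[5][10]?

   ''  C  G  T  A  G  C  T  C  G  T
''  0  0  0  0  0  0  0  0  0  0  0
 C  0  1  1  1  1  1  1  1  1  1  1
 T  0  1  1  2  2  2  2  2  2  2  2
 T  0  1  1  2  2  2  2  3  3  3  3
 G  0  1  2  2  2  3  3  3  3  4  4
 T  0  1  2  3  3  3  3  4  4  4  5
 C  0  1  2  3  3  3  4  4  5  5  5
 A  0  1  2  3  4  4  4  4  5  5  5

5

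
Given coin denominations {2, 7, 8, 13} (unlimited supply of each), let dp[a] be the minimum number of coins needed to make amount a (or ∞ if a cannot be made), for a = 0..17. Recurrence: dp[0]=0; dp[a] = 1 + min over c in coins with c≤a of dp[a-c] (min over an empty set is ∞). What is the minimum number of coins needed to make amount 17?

 a  0  1  2  3  4  5  6  7  8  9 10 11 12 13 14 15 16 17
dp  0  -  1  -  2  -  3  1  1  2  2  3  3  1  2  2  2  3
(- denotes ∞ / unreachable)

3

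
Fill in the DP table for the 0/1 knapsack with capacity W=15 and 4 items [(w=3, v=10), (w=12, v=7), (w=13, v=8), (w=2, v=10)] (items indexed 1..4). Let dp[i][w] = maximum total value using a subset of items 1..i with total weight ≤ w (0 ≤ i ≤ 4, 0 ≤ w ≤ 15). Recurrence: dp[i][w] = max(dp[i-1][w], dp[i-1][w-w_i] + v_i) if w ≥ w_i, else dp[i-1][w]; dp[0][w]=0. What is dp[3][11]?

10

i\w   0   1   2   3   4   5   6   7   8   9  10  11  12  13  14  15
  0   0   0   0   0   0   0   0   0   0   0   0   0   0   0   0   0
  1   0   0   0  10  10  10  10  10  10  10  10  10  10  10  10  10
  2   0   0   0  10  10  10  10  10  10  10  10  10  10  10  10  17
  3   0   0   0  10  10  10  10  10  10  10  10  10  10  10  10  17
  4   0   0  10  10  10  20  20  20  20  20  20  20  20  20  20  20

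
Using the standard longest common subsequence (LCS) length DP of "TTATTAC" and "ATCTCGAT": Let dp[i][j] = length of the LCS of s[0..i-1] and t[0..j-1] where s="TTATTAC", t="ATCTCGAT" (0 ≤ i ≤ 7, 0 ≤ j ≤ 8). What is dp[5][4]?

   ''  A  T  C  T  C  G  A  T
''  0  0  0  0  0  0  0  0  0
 T  0  0  1  1  1  1  1  1  1
 T  0  0  1  1  2  2  2  2  2
 A  0  1  1  1  2  2  2  3  3
 T  0  1  2  2  2  2  2  3  4
 T  0  1  2  2  3  3  3  3  4
 A  0  1  2  2  3  3  3  4  4
 C  0  1  2  3  3  4  4  4  4

3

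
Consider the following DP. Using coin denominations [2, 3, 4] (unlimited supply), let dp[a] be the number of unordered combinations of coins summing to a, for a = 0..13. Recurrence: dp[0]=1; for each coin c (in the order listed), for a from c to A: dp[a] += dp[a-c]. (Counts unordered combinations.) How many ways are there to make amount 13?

5

after  coin     0     1     2     3     4     5     6     7     8     9    10    11    12    13
          2     1     0     1     0     1     0     1     0     1     0     1     0     1     0
          3     1     0     1     1     1     1     2     1     2     2     2     2     3     2
          4     1     0     1     1     2     1     3     2     4     3     5     4     7     5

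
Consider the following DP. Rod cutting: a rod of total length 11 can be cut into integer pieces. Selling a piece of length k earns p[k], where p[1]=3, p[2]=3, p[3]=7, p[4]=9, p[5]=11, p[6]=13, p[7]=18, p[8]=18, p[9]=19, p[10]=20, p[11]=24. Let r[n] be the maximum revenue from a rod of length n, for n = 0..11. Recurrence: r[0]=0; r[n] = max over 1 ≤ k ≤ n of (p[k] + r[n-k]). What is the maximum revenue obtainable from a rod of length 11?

33

   n    0    1    2    3    4    5    6    7    8    9   10   11
r[n]    0    3    6    9   12   15   18   21   24   27   30   33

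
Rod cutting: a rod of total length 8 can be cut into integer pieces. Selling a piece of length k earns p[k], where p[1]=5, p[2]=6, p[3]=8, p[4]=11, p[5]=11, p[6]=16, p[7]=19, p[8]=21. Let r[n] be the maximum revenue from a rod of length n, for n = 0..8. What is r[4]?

   n    0    1    2    3    4    5    6    7    8
r[n]    0    5   10   15   20   25   30   35   40

20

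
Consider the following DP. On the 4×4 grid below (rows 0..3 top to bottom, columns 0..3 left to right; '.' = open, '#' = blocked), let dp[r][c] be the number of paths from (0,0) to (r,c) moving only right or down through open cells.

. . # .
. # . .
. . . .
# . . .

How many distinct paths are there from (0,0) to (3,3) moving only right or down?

r\c   0   1   2   3
  0   1   1   0   0
  1   1   0   0   0
  2   1   1   1   1
  3   0   1   2   3

3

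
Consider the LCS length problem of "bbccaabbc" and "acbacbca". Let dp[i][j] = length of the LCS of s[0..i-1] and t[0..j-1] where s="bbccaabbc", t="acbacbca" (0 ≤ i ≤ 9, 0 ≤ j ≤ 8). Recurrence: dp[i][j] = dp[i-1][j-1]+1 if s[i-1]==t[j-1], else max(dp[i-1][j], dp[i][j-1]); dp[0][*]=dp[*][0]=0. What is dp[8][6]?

3

   ''  a  c  b  a  c  b  c  a
''  0  0  0  0  0  0  0  0  0
 b  0  0  0  1  1  1  1  1  1
 b  0  0  0  1  1  1  2  2  2
 c  0  0  1  1  1  2  2  3  3
 c  0  0  1  1  1  2  2  3  3
 a  0  1  1  1  2  2  2  3  4
 a  0  1  1  1  2  2  2  3  4
 b  0  1  1  2  2  2  3  3  4
 b  0  1  1  2  2  2  3  3  4
 c  0  1  2  2  2  3  3  4  4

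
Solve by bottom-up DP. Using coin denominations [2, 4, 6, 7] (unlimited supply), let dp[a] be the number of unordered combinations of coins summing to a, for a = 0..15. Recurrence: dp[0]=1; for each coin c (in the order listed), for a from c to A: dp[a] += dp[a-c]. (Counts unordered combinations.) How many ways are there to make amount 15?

4

after  coin     0     1     2     3     4     5     6     7     8     9    10    11    12    13    14    15
          2     1     0     1     0     1     0     1     0     1     0     1     0     1     0     1     0
          4     1     0     1     0     2     0     2     0     3     0     3     0     4     0     4     0
          6     1     0     1     0     2     0     3     0     4     0     5     0     7     0     8     0
          7     1     0     1     0     2     0     3     1     4     1     5     2     7     3     9     4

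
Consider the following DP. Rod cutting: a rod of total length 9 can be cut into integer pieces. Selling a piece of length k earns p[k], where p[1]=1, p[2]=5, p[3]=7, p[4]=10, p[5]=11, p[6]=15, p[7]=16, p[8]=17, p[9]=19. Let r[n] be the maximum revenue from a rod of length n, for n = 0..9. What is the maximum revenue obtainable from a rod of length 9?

22

   n    0    1    2    3    4    5    6    7    8    9
r[n]    0    1    5    7   10   12   15   17   20   22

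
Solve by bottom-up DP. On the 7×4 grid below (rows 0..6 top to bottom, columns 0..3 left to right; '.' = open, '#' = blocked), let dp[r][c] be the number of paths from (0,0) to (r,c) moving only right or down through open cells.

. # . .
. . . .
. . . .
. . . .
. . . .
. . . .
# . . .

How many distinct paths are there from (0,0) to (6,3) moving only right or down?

55

r\c   0   1   2   3
  0   1   0   0   0
  1   1   1   1   1
  2   1   2   3   4
  3   1   3   6  10
  4   1   4  10  20
  5   1   5  15  35
  6   0   5  20  55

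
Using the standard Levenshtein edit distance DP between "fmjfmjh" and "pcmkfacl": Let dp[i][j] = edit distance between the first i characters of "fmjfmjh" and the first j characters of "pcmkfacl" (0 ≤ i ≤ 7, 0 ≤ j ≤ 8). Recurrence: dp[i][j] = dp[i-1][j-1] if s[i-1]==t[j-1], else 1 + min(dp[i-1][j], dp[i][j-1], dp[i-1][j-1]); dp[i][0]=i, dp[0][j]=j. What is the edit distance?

6

   ''  p  c  m  k  f  a  c  l
''  0  1  2  3  4  5  6  7  8
 f  1  1  2  3  4  4  5  6  7
 m  2  2  2  2  3  4  5  6  7
 j  3  3  3  3  3  4  5  6  7
 f  4  4  4  4  4  3  4  5  6
 m  5  5  5  4  5  4  4  5  6
 j  6  6  6  5  5  5  5  5  6
 h  7  7  7  6  6  6  6  6  6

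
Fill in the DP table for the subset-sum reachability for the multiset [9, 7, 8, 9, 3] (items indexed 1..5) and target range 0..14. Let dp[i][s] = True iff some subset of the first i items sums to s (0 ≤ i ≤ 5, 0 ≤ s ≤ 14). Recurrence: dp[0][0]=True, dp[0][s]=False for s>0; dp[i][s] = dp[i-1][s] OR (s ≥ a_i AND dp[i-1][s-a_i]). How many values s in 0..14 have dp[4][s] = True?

i\s   0   1   2   3   4   5   6   7   8   9  10  11  12  13  14
  0   T   F   F   F   F   F   F   F   F   F   F   F   F   F   F
  1   T   F   F   F   F   F   F   F   F   T   F   F   F   F   F
  2   T   F   F   F   F   F   F   T   F   T   F   F   F   F   F
  3   T   F   F   F   F   F   F   T   T   T   F   F   F   F   F
  4   T   F   F   F   F   F   F   T   T   T   F   F   F   F   F
  5   T   F   F   T   F   F   F   T   T   T   T   T   T   F   F

4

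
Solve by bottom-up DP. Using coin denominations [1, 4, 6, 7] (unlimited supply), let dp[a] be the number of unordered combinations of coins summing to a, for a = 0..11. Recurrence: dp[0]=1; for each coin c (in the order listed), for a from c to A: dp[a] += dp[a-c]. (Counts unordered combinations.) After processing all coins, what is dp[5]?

2

after  coin     0     1     2     3     4     5     6     7     8     9    10    11
          1     1     1     1     1     1     1     1     1     1     1     1     1
          4     1     1     1     1     2     2     2     2     3     3     3     3
          6     1     1     1     1     2     2     3     3     4     4     5     5
          7     1     1     1     1     2     2     3     4     5     5     6     7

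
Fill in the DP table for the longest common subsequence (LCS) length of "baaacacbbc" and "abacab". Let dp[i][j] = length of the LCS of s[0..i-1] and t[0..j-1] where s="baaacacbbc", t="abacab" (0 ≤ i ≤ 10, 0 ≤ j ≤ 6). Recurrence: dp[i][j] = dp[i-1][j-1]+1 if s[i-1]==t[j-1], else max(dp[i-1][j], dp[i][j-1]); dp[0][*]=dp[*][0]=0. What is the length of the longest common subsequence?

5

   ''  a  b  a  c  a  b
''  0  0  0  0  0  0  0
 b  0  0  1  1  1  1  1
 a  0  1  1  2  2  2  2
 a  0  1  1  2  2  3  3
 a  0  1  1  2  2  3  3
 c  0  1  1  2  3  3  3
 a  0  1  1  2  3  4  4
 c  0  1  1  2  3  4  4
 b  0  1  2  2  3  4  5
 b  0  1  2  2  3  4  5
 c  0  1  2  2  3  4  5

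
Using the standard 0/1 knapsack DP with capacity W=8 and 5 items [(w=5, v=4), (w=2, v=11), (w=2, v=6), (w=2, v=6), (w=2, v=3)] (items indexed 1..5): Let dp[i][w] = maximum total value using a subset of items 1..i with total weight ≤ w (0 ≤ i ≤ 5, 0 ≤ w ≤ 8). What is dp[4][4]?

i\w   0   1   2   3   4   5   6   7   8
  0   0   0   0   0   0   0   0   0   0
  1   0   0   0   0   0   4   4   4   4
  2   0   0  11  11  11  11  11  15  15
  3   0   0  11  11  17  17  17  17  17
  4   0   0  11  11  17  17  23  23  23
  5   0   0  11  11  17  17  23  23  26

17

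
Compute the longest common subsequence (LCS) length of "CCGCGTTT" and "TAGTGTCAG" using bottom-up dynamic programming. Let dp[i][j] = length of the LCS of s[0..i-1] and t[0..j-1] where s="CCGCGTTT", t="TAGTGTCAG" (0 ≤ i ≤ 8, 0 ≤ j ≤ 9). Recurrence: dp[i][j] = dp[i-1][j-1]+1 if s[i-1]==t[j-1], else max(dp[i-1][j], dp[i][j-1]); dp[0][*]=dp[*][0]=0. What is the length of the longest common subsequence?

   ''  T  A  G  T  G  T  C  A  G
''  0  0  0  0  0  0  0  0  0  0
 C  0  0  0  0  0  0  0  1  1  1
 C  0  0  0  0  0  0  0  1  1  1
 G  0  0  0  1  1  1  1  1  1  2
 C  0  0  0  1  1  1  1  2  2  2
 G  0  0  0  1  1  2  2  2  2  3
 T  0  1  1  1  2  2  3  3  3  3
 T  0  1  1  1  2  2  3  3  3  3
 T  0  1  1  1  2  2  3  3  3  3

3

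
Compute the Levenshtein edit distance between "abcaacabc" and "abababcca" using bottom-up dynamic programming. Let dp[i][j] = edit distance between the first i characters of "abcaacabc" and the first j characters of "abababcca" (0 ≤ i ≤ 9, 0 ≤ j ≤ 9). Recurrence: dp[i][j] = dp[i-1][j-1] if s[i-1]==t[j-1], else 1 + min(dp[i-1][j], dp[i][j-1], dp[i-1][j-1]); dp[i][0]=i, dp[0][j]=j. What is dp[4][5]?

2

   ''  a  b  a  b  a  b  c  c  a
''  0  1  2  3  4  5  6  7  8  9
 a  1  0  1  2  3  4  5  6  7  8
 b  2  1  0  1  2  3  4  5  6  7
 c  3  2  1  1  2  3  4  4  5  6
 a  4  3  2  1  2  2  3  4  5  5
 a  5  4  3  2  2  2  3  4  5  5
 c  6  5  4  3  3  3  3  3  4  5
 a  7  6  5  4  4  3  4  4  4  4
 b  8  7  6  5  4  4  3  4  5  5
 c  9  8  7  6  5  5  4  3  4  5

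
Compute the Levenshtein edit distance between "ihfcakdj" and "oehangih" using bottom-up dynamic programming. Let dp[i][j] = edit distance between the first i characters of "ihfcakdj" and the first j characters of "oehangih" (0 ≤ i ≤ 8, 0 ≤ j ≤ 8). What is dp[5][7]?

6

   ''  o  e  h  a  n  g  i  h
''  0  1  2  3  4  5  6  7  8
 i  1  1  2  3  4  5  6  6  7
 h  2  2  2  2  3  4  5  6  6
 f  3  3  3  3  3  4  5  6  7
 c  4  4  4  4  4  4  5  6  7
 a  5  5  5  5  4  5  5  6  7
 k  6  6  6  6  5  5  6  6  7
 d  7  7  7  7  6  6  6  7  7
 j  8  8  8  8  7  7  7  7  8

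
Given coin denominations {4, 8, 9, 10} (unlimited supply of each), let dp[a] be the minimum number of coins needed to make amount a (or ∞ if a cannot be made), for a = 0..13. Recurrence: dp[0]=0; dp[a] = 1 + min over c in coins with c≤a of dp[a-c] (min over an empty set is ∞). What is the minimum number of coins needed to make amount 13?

 a  0  1  2  3  4  5  6  7  8  9 10 11 12 13
dp  0  -  -  -  1  -  -  -  1  1  1  -  2  2
(- denotes ∞ / unreachable)

2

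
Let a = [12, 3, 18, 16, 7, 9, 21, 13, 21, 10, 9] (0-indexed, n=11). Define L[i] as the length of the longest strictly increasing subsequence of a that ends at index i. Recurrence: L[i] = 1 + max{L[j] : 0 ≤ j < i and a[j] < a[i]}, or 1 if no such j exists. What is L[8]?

5

   i    0    1    2    3    4    5    6    7    8    9   10
a[i]   12    3   18   16    7    9   21   13   21   10    9
L[i]    1    1    2    2    2    3    4    4    5    4    3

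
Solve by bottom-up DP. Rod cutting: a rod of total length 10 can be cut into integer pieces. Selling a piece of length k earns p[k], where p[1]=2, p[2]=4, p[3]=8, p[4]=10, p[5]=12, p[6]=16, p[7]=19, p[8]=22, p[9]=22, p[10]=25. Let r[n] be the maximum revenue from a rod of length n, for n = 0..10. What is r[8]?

   n    0    1    2    3    4    5    6    7    8    9   10
r[n]    0    2    4    8   10   12   16   19   22   24   27

22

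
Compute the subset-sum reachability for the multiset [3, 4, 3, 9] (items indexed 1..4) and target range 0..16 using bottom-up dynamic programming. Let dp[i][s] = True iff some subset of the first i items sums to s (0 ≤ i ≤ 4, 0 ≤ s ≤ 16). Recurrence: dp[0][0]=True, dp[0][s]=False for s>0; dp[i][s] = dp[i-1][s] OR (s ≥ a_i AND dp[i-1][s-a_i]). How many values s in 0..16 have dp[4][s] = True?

i\s   0   1   2   3   4   5   6   7   8   9  10  11  12  13  14  15  16
  0   T   F   F   F   F   F   F   F   F   F   F   F   F   F   F   F   F
  1   T   F   F   T   F   F   F   F   F   F   F   F   F   F   F   F   F
  2   T   F   F   T   T   F   F   T   F   F   F   F   F   F   F   F   F
  3   T   F   F   T   T   F   T   T   F   F   T   F   F   F   F   F   F
  4   T   F   F   T   T   F   T   T   F   T   T   F   T   T   F   T   T

11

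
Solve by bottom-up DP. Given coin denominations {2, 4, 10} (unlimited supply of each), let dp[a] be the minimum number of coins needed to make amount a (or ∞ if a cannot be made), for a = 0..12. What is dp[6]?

 a  0  1  2  3  4  5  6  7  8  9 10 11 12
dp  0  -  1  -  1  -  2  -  2  -  1  -  2
(- denotes ∞ / unreachable)

2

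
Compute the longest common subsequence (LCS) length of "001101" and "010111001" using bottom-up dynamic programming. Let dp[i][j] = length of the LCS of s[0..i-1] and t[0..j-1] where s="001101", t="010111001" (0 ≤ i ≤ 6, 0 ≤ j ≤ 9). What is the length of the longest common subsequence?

   ''  0  1  0  1  1  1  0  0  1
''  0  0  0  0  0  0  0  0  0  0
 0  0  1  1  1  1  1  1  1  1  1
 0  0  1  1  2  2  2  2  2  2  2
 1  0  1  2  2  3  3  3  3  3  3
 1  0  1  2  2  3  4  4  4  4  4
 0  0  1  2  3  3  4  4  5  5  5
 1  0  1  2  3  4  4  5  5  5  6

6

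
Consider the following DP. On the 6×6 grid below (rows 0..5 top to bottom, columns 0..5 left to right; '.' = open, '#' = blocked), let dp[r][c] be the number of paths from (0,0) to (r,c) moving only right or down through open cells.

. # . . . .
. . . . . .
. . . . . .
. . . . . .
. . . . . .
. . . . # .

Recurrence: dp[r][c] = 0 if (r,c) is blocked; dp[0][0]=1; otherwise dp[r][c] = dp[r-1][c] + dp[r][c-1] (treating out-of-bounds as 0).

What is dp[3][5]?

r\c   0   1   2   3   4   5
  0   1   0   0   0   0   0
  1   1   1   1   1   1   1
  2   1   2   3   4   5   6
  3   1   3   6  10  15  21
  4   1   4  10  20  35  56
  5   1   5  15  35   0  56

21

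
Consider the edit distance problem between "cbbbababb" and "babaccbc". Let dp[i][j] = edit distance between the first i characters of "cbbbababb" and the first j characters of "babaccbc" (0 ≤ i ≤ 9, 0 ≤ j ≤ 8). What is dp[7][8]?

   ''  b  a  b  a  c  c  b  c
''  0  1  2  3  4  5  6  7  8
 c  1  1  2  3  4  4  5  6  7
 b  2  1  2  2  3  4  5  5  6
 b  3  2  2  2  3  4  5  5  6
 b  4  3  3  2  3  4  5  5  6
 a  5  4  3  3  2  3  4  5  6
 b  6  5  4  3  3  3  4  4  5
 a  7  6  5  4  3  4  4  5  5
 b  8  7  6  5  4  4  5  4  5
 b  9  8  7  6  5  5  5  5  5

5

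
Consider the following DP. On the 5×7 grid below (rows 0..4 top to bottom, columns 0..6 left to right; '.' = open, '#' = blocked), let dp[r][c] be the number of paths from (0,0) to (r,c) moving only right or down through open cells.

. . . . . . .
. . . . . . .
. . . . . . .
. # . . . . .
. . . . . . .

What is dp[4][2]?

7

r\c   0   1   2   3   4   5   6
  0   1   1   1   1   1   1   1
  1   1   2   3   4   5   6   7
  2   1   3   6  10  15  21  28
  3   1   0   6  16  31  52  80
  4   1   1   7  23  54 106 186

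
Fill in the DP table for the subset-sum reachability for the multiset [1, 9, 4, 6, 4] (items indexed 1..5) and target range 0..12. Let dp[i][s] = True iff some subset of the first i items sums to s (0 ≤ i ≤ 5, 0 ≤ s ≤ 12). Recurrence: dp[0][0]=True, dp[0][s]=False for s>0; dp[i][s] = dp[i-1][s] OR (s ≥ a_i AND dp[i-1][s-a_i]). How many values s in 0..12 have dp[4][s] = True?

9

i\s   0   1   2   3   4   5   6   7   8   9  10  11  12
  0   T   F   F   F   F   F   F   F   F   F   F   F   F
  1   T   T   F   F   F   F   F   F   F   F   F   F   F
  2   T   T   F   F   F   F   F   F   F   T   T   F   F
  3   T   T   F   F   T   T   F   F   F   T   T   F   F
  4   T   T   F   F   T   T   T   T   F   T   T   T   F
  5   T   T   F   F   T   T   T   T   T   T   T   T   F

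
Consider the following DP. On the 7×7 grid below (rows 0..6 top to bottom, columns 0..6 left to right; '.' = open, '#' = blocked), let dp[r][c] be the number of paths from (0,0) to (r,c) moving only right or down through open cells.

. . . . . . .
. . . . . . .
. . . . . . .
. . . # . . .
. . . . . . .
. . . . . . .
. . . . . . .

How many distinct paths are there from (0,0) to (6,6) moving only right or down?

r\c   0   1   2   3   4   5   6
  0   1   1   1   1   1   1   1
  1   1   2   3   4   5   6   7
  2   1   3   6  10  15  21  28
  3   1   4  10   0  15  36  64
  4   1   5  15  15  30  66 130
  5   1   6  21  36  66 132 262
  6   1   7  28  64 130 262 524

524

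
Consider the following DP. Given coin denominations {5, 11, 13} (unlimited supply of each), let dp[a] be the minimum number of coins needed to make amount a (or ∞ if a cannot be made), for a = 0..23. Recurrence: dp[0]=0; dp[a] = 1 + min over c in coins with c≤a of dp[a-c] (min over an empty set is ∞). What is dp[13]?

 a  0  1  2  3  4  5  6  7  8  9 10 11 12 13 14 15 16 17 18 19 20 21 22 23
dp  0  -  -  -  -  1  -  -  -  -  2  1  -  1  -  3  2  -  2  -  4  3  2  3
(- denotes ∞ / unreachable)

1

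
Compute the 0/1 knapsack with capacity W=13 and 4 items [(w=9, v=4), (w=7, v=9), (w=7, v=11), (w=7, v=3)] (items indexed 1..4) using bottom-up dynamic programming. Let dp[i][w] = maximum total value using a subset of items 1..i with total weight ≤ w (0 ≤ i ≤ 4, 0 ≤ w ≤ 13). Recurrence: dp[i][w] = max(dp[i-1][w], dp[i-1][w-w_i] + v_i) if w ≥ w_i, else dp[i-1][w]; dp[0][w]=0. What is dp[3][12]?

i\w   0   1   2   3   4   5   6   7   8   9  10  11  12  13
  0   0   0   0   0   0   0   0   0   0   0   0   0   0   0
  1   0   0   0   0   0   0   0   0   0   4   4   4   4   4
  2   0   0   0   0   0   0   0   9   9   9   9   9   9   9
  3   0   0   0   0   0   0   0  11  11  11  11  11  11  11
  4   0   0   0   0   0   0   0  11  11  11  11  11  11  11

11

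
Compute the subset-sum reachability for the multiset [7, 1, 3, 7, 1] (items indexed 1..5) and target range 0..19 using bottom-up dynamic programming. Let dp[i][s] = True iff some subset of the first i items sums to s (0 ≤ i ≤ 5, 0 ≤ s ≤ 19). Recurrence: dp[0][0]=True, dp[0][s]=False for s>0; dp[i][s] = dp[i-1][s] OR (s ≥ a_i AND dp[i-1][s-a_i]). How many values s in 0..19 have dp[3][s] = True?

i\s   0   1   2   3   4   5   6   7   8   9  10  11  12  13  14  15  16  17  18  19
  0   T   F   F   F   F   F   F   F   F   F   F   F   F   F   F   F   F   F   F   F
  1   T   F   F   F   F   F   F   T   F   F   F   F   F   F   F   F   F   F   F   F
  2   T   T   F   F   F   F   F   T   T   F   F   F   F   F   F   F   F   F   F   F
  3   T   T   F   T   T   F   F   T   T   F   T   T   F   F   F   F   F   F   F   F
  4   T   T   F   T   T   F   F   T   T   F   T   T   F   F   T   T   F   T   T   F
  5   T   T   T   T   T   T   F   T   T   T   T   T   T   F   T   T   T   T   T   T

8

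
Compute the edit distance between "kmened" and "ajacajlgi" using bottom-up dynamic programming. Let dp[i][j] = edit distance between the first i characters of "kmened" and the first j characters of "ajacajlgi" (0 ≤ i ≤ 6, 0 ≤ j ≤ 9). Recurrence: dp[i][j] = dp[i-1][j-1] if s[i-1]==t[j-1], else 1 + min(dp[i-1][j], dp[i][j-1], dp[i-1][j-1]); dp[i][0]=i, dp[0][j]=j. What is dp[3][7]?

   ''  a  j  a  c  a  j  l  g  i
''  0  1  2  3  4  5  6  7  8  9
 k  1  1  2  3  4  5  6  7  8  9
 m  2  2  2  3  4  5  6  7  8  9
 e  3  3  3  3  4  5  6  7  8  9
 n  4  4  4  4  4  5  6  7  8  9
 e  5  5  5  5  5  5  6  7  8  9
 d  6  6  6  6  6  6  6  7  8  9

7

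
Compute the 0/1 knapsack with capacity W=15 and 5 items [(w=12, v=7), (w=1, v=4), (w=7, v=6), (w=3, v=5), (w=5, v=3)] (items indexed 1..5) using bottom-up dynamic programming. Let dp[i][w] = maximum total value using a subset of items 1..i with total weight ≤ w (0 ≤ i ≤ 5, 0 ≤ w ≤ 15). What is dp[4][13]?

i\w   0   1   2   3   4   5   6   7   8   9  10  11  12  13  14  15
  0   0   0   0   0   0   0   0   0   0   0   0   0   0   0   0   0
  1   0   0   0   0   0   0   0   0   0   0   0   0   7   7   7   7
  2   0   4   4   4   4   4   4   4   4   4   4   4   7  11  11  11
  3   0   4   4   4   4   4   4   6  10  10  10  10  10  11  11  11
  4   0   4   4   5   9   9   9   9  10  10  11  15  15  15  15  15
  5   0   4   4   5   9   9   9   9  10  12  12  15  15  15  15  15

15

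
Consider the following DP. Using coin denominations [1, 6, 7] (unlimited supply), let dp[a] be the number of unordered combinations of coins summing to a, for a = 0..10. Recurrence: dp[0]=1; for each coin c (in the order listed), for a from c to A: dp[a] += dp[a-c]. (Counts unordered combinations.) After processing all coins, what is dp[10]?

after  coin     0     1     2     3     4     5     6     7     8     9    10
          1     1     1     1     1     1     1     1     1     1     1     1
          6     1     1     1     1     1     1     2     2     2     2     2
          7     1     1     1     1     1     1     2     3     3     3     3

3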